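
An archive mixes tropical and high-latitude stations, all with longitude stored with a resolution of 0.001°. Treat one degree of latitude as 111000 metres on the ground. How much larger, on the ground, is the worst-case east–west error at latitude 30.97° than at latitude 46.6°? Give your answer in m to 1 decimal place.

With a 0.001° grid the true value lies within half a step, ±0.001°/2 = ±0.0005°, of the stored one.
Error at 30.97° = 0.0005° × 111000 × cos 30.97° ≈ 55.5 × 0.8574 = 47.588 m.
Error at 46.6° = 0.0005° × 111000 × cos 46.6° ≈ 55.5 × 0.6871 = 38.133 m.
So the lower-latitude error exceeds the higher by 47.588 − 38.133 = 9.4544 m.

9.5 m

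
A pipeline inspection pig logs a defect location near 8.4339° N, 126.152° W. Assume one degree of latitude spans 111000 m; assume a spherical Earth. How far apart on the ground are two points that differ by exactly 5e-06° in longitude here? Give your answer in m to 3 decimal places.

0.549 m

5e-06° of longitude at 8.4339° is 5e-06 × 111000 × cos 8.4339° ≈ 5e-06 × 109800 = 0.548998 m.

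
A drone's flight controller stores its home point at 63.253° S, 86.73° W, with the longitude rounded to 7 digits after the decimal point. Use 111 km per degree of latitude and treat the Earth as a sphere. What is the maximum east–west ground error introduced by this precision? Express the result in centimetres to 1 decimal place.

0.2 centimetres

Rounding to 7 decimal places leaves the longitude within ±5e-08° of the true value.
One degree of longitude at 63.253° is 111000 × cos 63.253° ≈ 111000 × 0.4501 = 49955.7 m.
East–west error: 5e-08° × 49955.7 m/° ≈ 0.00249779 m.
That is 0.00249779 m = 0.24978 cm.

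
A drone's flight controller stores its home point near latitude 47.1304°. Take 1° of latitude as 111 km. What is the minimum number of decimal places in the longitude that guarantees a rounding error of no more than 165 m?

3 decimal places

At 47.1304° one degree of longitude covers 111000 × cos 47.1304° ≈ 111000 × 0.6803 ≈ 75516.9 m.
With N decimal places the half-ulp bound is 0.5·10⁻ᴺ°, or 0.5·10⁻ᴺ × 75516.9 m on the ground.
Setting 37758.4 × 10⁻ᴺ ≤ 165 gives 10ᴺ ≥ 228.8, i.e. N ≥ 2.36.
So 3 decimal places suffice (37.8 m); 2 would allow up to 378 m.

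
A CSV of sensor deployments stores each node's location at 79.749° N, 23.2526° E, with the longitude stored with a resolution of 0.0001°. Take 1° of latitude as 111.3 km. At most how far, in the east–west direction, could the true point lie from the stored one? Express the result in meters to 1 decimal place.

With a 0.0001° grid the true value lies within half a step, ±0.0001°/2 = ±5e-05°, of the stored one.
At latitude 79.749° a degree of longitude spans 111300 m × cos 79.749° = 111300 × 0.1780 ≈ 19807 m.
East–west error: 5e-05° × 19807 m/° ≈ 0.990351 m.

1.0 meters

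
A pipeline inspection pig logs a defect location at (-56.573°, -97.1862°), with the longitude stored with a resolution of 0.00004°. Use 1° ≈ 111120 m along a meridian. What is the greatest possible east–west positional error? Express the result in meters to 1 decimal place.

1.2 meters

With a 0.00004° grid the true value lies within half a step, ±0.00004°/2 = ±2e-05°, of the stored one.
Parallels shrink by cos φ, so at 56.573° a degree of longitude is 111120 × 0.5509 ≈ 61213.1 m.
So at most 2e-05° × 61213.1 ≈ 1.22426 m east–west.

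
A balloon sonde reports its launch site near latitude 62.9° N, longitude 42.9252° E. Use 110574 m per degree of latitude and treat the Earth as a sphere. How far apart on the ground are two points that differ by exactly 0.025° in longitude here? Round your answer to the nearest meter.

One degree of longitude here spans 110574 × cos 62.9° = 110574 × 0.4555 ≈ 50371.4 m; 0.025° of that is 1259.29 m.

1259 meters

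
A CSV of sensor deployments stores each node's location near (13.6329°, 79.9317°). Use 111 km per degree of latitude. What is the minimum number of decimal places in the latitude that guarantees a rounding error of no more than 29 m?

One degree of latitude covers 111000 m.
N decimal places → at most half a unit in the last place, 0.5 × 10⁻ᴺ° = 111000/2 × 10⁻ᴺ m.
Need 0.5 × 111000 × 10⁻ᴺ ≤ 29 → 10⁻ᴺ ≤ 5.225e-04, so N ≥ 3.28.
So 4 decimal places suffice (5.55 m); 3 would allow up to 55.5 m.

4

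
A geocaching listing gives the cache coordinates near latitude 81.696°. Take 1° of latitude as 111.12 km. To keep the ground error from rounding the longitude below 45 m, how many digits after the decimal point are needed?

3 decimal places

At 81.696° one degree of longitude covers 111120 × cos 81.696° ≈ 111120 × 0.1444 ≈ 16048.5 m.
Rounding to N decimal places gives at most 0.5 × 10⁻ᴺ degrees of error, i.e. 0.5 × 10⁻ᴺ × 16048.5 m.
Need 0.5 × 16048.5 × 10⁻ᴺ ≤ 45 → 10⁻ᴺ ≤ 5.608e-03, so N ≥ 2.25.
N = 2 would give 80.2 m (too coarse); N = 3 gives 8.02 m ≤ 45 m.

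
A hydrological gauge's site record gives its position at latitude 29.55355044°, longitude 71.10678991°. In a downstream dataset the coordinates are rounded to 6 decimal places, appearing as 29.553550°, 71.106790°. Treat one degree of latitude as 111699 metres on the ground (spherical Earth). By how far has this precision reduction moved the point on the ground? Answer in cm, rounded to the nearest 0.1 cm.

Δlat = 29.55355044 − 29.553550 = +0.00000044°; Δlon = 71.10678991 − 71.106790 = -0.00000009°.
N–S: 0.00000044° × 111699 m/° = 0.0491476 m.
East–west at this latitude: -0.00000009° × 111699 × cos 29.5536° ≈ -0.00000009 × 97166.4 = -0.00874498 m.
Distance: √(0.0491476² + 0.00874498²) ≈ 0.0499195 m.
That is 0.0499195 m = 4.992 cm.

5.0 cm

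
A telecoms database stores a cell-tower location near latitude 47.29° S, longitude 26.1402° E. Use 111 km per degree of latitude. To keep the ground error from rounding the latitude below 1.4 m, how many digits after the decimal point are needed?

One degree of latitude covers 111000 m.
With N decimal places the half-ulp bound is 0.5·10⁻ᴺ°, or 0.5·10⁻ᴺ × 111000 m on the ground.
Need 0.5 × 111000 × 10⁻ᴺ ≤ 1.4 → 10⁻ᴺ ≤ 2.523e-05, so N ≥ 4.60.
So 5 decimal places suffice (0.555 m); 4 would allow up to 5.55 m.

5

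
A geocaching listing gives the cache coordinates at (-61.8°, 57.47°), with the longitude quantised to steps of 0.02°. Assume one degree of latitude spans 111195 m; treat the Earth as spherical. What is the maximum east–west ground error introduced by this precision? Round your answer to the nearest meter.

With a 0.02° grid the true value lies within half a step, ±0.02°/2 = ±0.01°, of the stored one.
Parallels shrink by cos φ, so at 61.8° a degree of longitude is 111195 × 0.4726 ≈ 52545.3 m.
So at most 0.01° × 52545.3 ≈ 525.453 m east–west.

525 meters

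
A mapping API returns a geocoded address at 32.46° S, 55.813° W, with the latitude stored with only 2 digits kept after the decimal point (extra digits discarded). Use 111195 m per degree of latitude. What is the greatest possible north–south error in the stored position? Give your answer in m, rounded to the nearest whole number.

Truncating at 2 decimal places can drop up to a full unit in the last place, so the latitude may be off by as much as 0.01°.
Along the meridian that is 0.01° × 111195 m/° = 1111.95 m.

1112 m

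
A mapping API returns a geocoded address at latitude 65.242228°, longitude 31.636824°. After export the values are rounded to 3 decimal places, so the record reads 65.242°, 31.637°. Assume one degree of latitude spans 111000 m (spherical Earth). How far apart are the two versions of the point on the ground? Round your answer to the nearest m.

The latitude changed by +0.000228° and the longitude by -0.000176°.
North–south shift: 0.000228 × 111000 = 25.308 m.
E–W at 65.242°: -0.000176° × 111000 × cos 65.242° = -0.000176 × 111000 × 0.4188 ≈ -8.18141 m.
Distance: √(25.308² + 8.18141²) ≈ 26.5976 m.

27 m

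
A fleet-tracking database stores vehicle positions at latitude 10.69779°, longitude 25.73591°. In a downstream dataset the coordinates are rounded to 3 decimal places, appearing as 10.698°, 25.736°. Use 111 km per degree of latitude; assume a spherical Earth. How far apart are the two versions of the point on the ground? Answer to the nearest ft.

Δlat = 10.69779 − 10.698 = -0.00021°; Δlon = 25.73591 − 25.736 = -0.00009°.
N–S: -0.00021° × 111000 m/° = -23.31 m.
E–W at 10.698°: -0.00009° × 111000 × cos 10.698° = -0.00009 × 111000 × 0.9826 ≈ -9.81637 m.
Combined displacement = (23.31² + 9.81637²)^½ ≈ 25.2926 m.
In feet: 25.2926 m ÷ 0.3048 ≈ 82.981 ft.

83 ft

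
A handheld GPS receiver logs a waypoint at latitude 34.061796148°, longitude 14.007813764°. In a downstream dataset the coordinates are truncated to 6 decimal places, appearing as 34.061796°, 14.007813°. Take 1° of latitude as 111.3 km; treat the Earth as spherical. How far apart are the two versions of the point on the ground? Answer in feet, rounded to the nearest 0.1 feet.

0.2 feet

Δlat = 34.061796148 − 34.061796 = +0.000000148°; Δlon = 14.007813764 − 14.007813 = +0.000000764°.
N–S: 0.000000148° × 111300 m/° = 0.0164724 m.
E–W at 34.0618°: 0.000000764° × 111300 × cos 34.0618° = 0.000000764 × 111300 × 0.8284 ≈ 0.0704444 m.
Distance: √(0.0164724² + 0.0704444²) ≈ 0.0723447 m.
In feet: 0.0723447 m ÷ 0.3048 ≈ 0.23735 ft.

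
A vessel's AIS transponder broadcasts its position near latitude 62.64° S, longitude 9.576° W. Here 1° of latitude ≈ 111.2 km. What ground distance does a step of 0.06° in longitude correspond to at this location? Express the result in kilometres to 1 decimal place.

3.1 kilometres

One degree of longitude here spans 111200 × cos 62.64° = 111200 × 0.4596 ≈ 51105.3 m; 0.06° of that is 3066.32 m.
That is 3066.32 m = 3.0663 km.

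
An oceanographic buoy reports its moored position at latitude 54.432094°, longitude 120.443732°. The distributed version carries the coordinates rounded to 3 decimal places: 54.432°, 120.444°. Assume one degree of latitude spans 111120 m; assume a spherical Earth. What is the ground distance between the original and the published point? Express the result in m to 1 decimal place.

Δlat = 54.432094 − 54.432 = +0.000094°; Δlon = 120.443732 − 120.444 = -0.000268°.
N–S: 0.000094° × 111120 m/° = 10.4453 m.
E–W at 54.432°: -0.000268° × 111120 × cos 54.432° = -0.000268 × 111120 × 0.5817 ≈ -17.3222 m.
Distance: √(10.4453² + 17.3222²) ≈ 20.2278 m.

20.2 m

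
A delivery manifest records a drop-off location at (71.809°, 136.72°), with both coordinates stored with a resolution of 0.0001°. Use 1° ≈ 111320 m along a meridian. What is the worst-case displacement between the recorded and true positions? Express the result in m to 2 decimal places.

With a 0.0001° grid the true value lies within half a step, ±0.0001°/2 = ±5e-05°, of the stored one.
North–south component: 5e-05° × 111320 = 5.566 m.
East–west component at 71.809°: 5e-05° × 111320 × cos 71.809° ≈ 5e-05 × 34752.5 ≈ 1.73763 m.
Combining orthogonally: (5.566² + 1.73763²)^½ ≈ 5.83093 m.

5.83 m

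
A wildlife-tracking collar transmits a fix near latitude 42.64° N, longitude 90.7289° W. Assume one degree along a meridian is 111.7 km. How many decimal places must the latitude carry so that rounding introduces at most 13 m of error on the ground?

One degree of latitude covers 111700 m.
With N decimal places the half-ulp bound is 0.5·10⁻ᴺ°, or 0.5·10⁻ᴺ × 111700 m on the ground.
Setting 55850 × 10⁻ᴺ ≤ 13 gives 10ᴺ ≥ 4296, i.e. N ≥ 3.63.
N = 3 would give 55.9 m (too coarse); N = 4 gives 5.58 m ≤ 13 m.

4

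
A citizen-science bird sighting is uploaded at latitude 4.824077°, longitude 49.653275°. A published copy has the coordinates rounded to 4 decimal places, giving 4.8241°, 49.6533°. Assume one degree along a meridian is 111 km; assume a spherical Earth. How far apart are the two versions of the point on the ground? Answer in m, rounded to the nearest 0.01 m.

Δlat = 4.824077 − 4.8241 = -0.000023°; Δlon = 49.653275 − 49.6533 = -0.000025°.
North–south shift: -0.000023 × 111000 = -2.553 m.
E–W at 4.8241°: -0.000025° × 111000 × cos 4.8241° = -0.000025 × 111000 × 0.9965 ≈ -2.76517 m.
Distance: √(2.553² + 2.76517²) ≈ 3.76351 m.

3.76 m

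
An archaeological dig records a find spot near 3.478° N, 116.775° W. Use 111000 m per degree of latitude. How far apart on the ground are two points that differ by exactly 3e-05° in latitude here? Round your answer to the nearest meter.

Along a meridian 3e-05° is 3e-05 × 111000 = 3.33 m.

3 meters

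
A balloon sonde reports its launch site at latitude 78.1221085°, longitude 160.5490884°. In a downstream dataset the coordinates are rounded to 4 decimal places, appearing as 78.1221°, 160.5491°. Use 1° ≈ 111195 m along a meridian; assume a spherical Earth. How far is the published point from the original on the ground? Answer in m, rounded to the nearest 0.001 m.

The latitude changed by +0.0000085° and the longitude by -0.0000116°.
N–S: 0.0000085° × 111195 m/° = 0.945157 m.
E–W at 78.1221°: -0.0000116° × 111195 × cos 78.1221° = -0.0000116 × 111195 × 0.2058 ≈ -0.265488 m.
Distance: √(0.945157² + 0.265488²) ≈ 0.981737 m.

0.982 m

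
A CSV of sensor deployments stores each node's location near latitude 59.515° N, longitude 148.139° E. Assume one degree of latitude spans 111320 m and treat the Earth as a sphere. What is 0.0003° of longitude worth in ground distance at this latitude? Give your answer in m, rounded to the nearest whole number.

At 59.515° a degree of longitude is 111320 × cos 59.515° ≈ 56474.1 m, so 0.0003° corresponds to 16.9422 m.

17 m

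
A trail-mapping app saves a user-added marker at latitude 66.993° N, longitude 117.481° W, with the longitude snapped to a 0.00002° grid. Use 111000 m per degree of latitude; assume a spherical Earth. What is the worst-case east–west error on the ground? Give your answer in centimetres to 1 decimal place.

43.4 centimetres

With a 0.00002° grid the true value lies within half a step, ±0.00002°/2 = ±1e-05°, of the stored one.
One degree of longitude at 66.993° is 111000 × cos 66.993° ≈ 111000 × 0.3908 = 43383.6 m.
Maximum E–W displacement: 1e-05 × 43383.6 = 0.433836 m.
That is 0.433836 m = 43.384 cm.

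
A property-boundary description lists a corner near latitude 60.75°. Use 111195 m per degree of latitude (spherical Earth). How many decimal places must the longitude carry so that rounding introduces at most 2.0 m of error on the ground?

5 decimal places

At 60.75° one degree of longitude covers 111195 × cos 60.75° ≈ 111195 × 0.4886 ≈ 54332.2 m.
With N decimal places the half-ulp bound is 0.5·10⁻ᴺ°, or 0.5·10⁻ᴺ × 54332.2 m on the ground.
Setting 27166.1 × 10⁻ᴺ ≤ 2.0 gives 10ᴺ ≥ 1.358e+04, i.e. N ≥ 4.13.
So 5 decimal places suffice (0.272 m); 4 would allow up to 2.72 m.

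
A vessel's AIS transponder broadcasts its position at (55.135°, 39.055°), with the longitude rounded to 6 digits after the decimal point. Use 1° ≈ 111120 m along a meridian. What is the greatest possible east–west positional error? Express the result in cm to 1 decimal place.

Rounding to 6 decimal places leaves the longitude within ±5e-07° of the true value.
One degree of longitude at 55.135° is 111120 × cos 55.135° ≈ 111120 × 0.5716 = 63521.2 m.
Maximum E–W displacement: 5e-07 × 63521.2 = 0.0317606 m.
That is 0.0317606 m = 3.1761 cm.

3.2 cm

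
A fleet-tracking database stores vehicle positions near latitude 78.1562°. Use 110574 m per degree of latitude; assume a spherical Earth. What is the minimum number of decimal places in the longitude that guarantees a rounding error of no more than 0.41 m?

5 decimal places

At 78.1562° one degree of longitude covers 110574 × cos 78.1562° ≈ 110574 × 0.2052 ≈ 22694.7 m.
Rounding to N decimal places gives at most 0.5 × 10⁻ᴺ degrees of error, i.e. 0.5 × 10⁻ᴺ × 22694.7 m.
Setting 11347.3 × 10⁻ᴺ ≤ 0.41 gives 10ᴺ ≥ 2.768e+04, i.e. N ≥ 4.44.
At 4 places the error can reach 1.13 m, but 5 places keeps it to 0.113 m.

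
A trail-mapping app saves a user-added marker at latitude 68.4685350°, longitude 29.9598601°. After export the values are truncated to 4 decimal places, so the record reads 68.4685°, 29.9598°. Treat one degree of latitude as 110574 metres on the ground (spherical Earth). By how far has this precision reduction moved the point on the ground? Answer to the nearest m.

5 m

The latitude changed by +0.0000350° and the longitude by +0.0000601°.
N–S: 0.0000350° × 110574 m/° = 3.87009 m.
E–W at 68.4685°: 0.0000601° × 110574 × cos 68.4685° = 0.0000601 × 110574 × 0.3670 ≈ 2.43898 m.
Combined displacement = (3.87009² + 2.43898²)^½ ≈ 4.57452 m.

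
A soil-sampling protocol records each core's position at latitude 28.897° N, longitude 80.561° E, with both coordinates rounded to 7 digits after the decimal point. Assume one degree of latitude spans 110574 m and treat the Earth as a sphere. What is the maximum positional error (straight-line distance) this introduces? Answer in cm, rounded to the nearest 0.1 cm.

Rounding to 7 decimal places leaves each coordinate within ±5e-08° of the true value.
N–S: 5e-08° × 110574 m/° = 0.0055287 m.
East–west component at 28.897°: 5e-08° × 110574 × cos 28.897° ≈ 5e-08 × 96806.4 ≈ 0.00484032 m.
The two errors are perpendicular, so the maximum displacement is √(0.0055287² + 0.00484032²) ≈ 0.00734814 m.
That is 0.00734814 m = 0.73481 cm.

0.7 cm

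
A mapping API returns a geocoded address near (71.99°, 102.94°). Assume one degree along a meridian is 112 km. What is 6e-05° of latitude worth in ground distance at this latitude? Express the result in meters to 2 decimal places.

6e-05° × 112000 m/° = 6.72 m.

6.72 meters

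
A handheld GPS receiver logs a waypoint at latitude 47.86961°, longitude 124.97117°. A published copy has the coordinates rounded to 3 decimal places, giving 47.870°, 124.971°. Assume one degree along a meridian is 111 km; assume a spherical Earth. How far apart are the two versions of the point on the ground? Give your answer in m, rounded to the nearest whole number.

45 m

Δlat = 47.86961 − 47.870 = -0.00039°; Δlon = 124.97117 − 124.971 = +0.00017°.
North–south shift: -0.00039 × 111000 = -43.29 m.
E–W at 47.87°: 0.00017° × 111000 × cos 47.87° = 0.00017 × 111000 × 0.6708 ≈ 12.6583 m.
Hypotenuse of the two orthogonal shifts: √(43.29² + 12.6583²) = 45.1027 m.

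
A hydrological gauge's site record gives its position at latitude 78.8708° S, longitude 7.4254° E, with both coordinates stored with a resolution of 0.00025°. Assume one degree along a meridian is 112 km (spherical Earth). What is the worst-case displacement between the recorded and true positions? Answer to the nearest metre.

14 metres

With a 0.00025° grid the true value lies within half a step, ±0.00025°/2 = ±0.000125°, of the stored one.
North–south component: 0.000125° × 112000 = 14 m.
East–west component at 78.8708°: 0.000125° × 112000 × cos 78.8708° ≈ 0.000125 × 21618.5 ≈ 2.70231 m.
The two errors are perpendicular, so the maximum displacement is √(14² + 2.70231²) ≈ 14.2584 m.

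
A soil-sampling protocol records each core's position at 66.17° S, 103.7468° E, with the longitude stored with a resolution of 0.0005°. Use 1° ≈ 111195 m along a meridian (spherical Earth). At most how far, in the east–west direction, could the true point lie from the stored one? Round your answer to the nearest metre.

With a 0.0005° grid the true value lies within half a step, ±0.0005°/2 = ±0.00025°, of the stored one.
Parallels shrink by cos φ, so at 66.17° a degree of longitude is 111195 × 0.4040 ≈ 44925.5 m.
East–west error: 0.00025° × 44925.5 m/° ≈ 11.2314 m.

11 metres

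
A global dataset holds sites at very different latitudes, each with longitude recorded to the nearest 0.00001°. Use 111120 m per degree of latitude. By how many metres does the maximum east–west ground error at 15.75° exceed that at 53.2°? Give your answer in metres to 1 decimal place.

0.2 metres

Rounding to 5 decimal places leaves the longitude within ±5e-06° of the true value.
At 15.75°: 5e-06° × 111120 × cos 15.75° = 5e-06 × 111120 × 0.9625 ≈ 0.53474 m.
At 53.2°: 5e-06° × 111120 × cos 53.2° = 5e-06 × 111120 × 0.5990 ≈ 0.33282 m.
So the lower-latitude error exceeds the higher by 0.53474 − 0.33282 = 0.20192 m.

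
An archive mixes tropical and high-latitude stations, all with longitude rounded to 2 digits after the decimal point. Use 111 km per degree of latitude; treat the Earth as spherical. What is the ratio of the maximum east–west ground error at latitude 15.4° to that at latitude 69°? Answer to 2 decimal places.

Rounding to 2 decimal places leaves the longitude within ±0.005° of the true value.
Error at 15.4° = 0.005° × 111000 × cos 15.4° ≈ 555 × 0.9641 = 535.07 m.
At 69°: 0.005° × 111000 × cos 69° = 0.005 × 111000 × 0.3584 ≈ 198.89 m.
Ratio: 535.07 / 198.89 = cos 15.4° / cos 69° ≈ 2.6902.

2.69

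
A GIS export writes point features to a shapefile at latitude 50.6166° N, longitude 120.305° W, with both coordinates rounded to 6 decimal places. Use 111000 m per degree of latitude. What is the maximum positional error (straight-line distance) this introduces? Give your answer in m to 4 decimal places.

0.0657 m

Rounding to 6 decimal places leaves each coordinate within ±5e-07° of the true value.
North–south component: 5e-07° × 111000 = 0.0555 m.
East–west component at 50.6166°: 5e-07° × 111000 × cos 50.6166° ≈ 5e-07 × 70430.2 ≈ 0.0352151 m.
Worst case both components are at the extreme and orthogonal: √(0.0555² + 0.0352151²) ≈ 0.0657294 m.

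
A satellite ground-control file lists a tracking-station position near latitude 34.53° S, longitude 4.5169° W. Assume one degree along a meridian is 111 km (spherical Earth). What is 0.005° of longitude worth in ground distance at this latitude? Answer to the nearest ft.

1500 ft

One degree of longitude here spans 111000 × cos 34.53° = 111000 × 0.8238 ≈ 91445.1 m; 0.005° of that is 457.225 m.
In feet: 457.225 m ÷ 0.3048 ≈ 1500.1 ft.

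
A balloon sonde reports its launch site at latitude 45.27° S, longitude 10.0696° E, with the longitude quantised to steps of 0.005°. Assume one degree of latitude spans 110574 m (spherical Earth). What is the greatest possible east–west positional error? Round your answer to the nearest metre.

With a 0.005° grid the true value lies within half a step, ±0.005°/2 = ±0.0025°, of the stored one.
One degree of longitude at 45.27° is 110574 × cos 45.27° ≈ 110574 × 0.7038 = 77818.3 m.
Maximum E–W displacement: 0.0025 × 77818.3 = 194.546 m.

195 metres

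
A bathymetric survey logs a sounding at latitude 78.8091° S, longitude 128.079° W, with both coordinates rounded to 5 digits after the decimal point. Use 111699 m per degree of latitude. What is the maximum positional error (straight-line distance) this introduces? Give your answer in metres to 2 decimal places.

0.57 metres

Rounding to 5 decimal places leaves each coordinate within ±5e-06° of the true value.
North–south component: 5e-06° × 111699 = 0.558495 m.
Longitude error → 5e-06 × 111699 × cos 78.8091° = 5e-06 × 111699 × 0.1941 ≈ 0.108392 m.
Worst case both components are at the extreme and orthogonal: √(0.558495² + 0.108392²) ≈ 0.568916 m.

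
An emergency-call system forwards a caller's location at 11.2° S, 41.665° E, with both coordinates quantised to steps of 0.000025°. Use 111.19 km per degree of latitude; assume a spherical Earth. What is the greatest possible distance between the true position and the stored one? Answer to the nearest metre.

With a 0.000025° grid the true value lies within half a step, ±0.000025°/2 = ±1.25e-05°, of the stored one.
North–south component: 1.25e-05° × 111190 = 1.38987 m.
Longitude error → 1.25e-05 × 111190 × cos 11.2° = 1.25e-05 × 111190 × 0.9810 ≈ 1.36341 m.
Worst case both components are at the extreme and orthogonal: √(1.38987² + 1.36341²) ≈ 1.94695 m.

2 metres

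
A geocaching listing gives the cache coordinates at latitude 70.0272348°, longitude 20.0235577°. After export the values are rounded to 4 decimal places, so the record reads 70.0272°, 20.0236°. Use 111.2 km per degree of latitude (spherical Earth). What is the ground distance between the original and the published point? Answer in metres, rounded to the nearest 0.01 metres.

Δlat = 70.0272348 − 70.0272 = +0.0000348°; Δlon = 20.0235577 − 20.0236 = -0.0000423°.
North–south shift: 0.0000348 × 111200 = 3.86976 m.
E–W at 70.0272°: -0.0000423° × 111200 × cos 70.0272° = -0.0000423 × 111200 × 0.3416 ≈ -1.60668 m.
Hypotenuse of the two orthogonal shifts: √(3.86976² + 1.60668²) = 4.19004 m.

4.19 metres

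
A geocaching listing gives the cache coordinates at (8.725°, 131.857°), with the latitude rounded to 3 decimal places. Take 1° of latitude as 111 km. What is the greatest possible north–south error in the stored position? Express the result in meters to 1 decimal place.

55.5 meters

Rounding to 3 decimal places leaves the latitude within ±0.0005° of the true value.
North–south distance: 0.0005° × 111000 m/° = 55.5 m.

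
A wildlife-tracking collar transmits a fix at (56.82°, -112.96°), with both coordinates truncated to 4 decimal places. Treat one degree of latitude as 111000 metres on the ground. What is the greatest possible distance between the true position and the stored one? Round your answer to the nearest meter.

Truncating at 4 decimal places can drop up to a full unit in the last place, so each coordinate may be off by as much as 0.0001°.
North–south component: 0.0001° × 111000 = 11.1 m.
E–W at 56.82°: 0.0001° × 111000 × cos 56.82° = 0.0001 × 111000 × 0.5473 ≈ 6.07471 m.
Combining orthogonally: (11.1² + 6.07471²)^½ ≈ 12.6535 m.

13 meters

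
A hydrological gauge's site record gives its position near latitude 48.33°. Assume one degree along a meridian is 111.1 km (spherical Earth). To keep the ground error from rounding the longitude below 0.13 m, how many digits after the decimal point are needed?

At 48.33° one degree of longitude covers 111100 × cos 48.33° ≈ 111100 × 0.6648 ≈ 73863.6 m.
Rounding to N decimal places gives at most 0.5 × 10⁻ᴺ degrees of error, i.e. 0.5 × 10⁻ᴺ × 73863.6 m.
Setting 36931.8 × 10⁻ᴺ ≤ 0.13 gives 10ᴺ ≥ 2.841e+05, i.e. N ≥ 5.45.
At 5 places the error can reach 0.369 m, but 6 places keeps it to 0.0369 m.

6 decimal places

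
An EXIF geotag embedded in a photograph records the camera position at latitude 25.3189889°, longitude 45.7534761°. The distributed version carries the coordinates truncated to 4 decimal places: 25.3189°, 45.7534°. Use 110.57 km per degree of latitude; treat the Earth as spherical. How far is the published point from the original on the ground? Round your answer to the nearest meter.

The latitude changed by +0.0000889° and the longitude by +0.0000761°.
North–south shift: 0.0000889 × 110570 = 9.82967 m.
East–west at this latitude: 0.0000761° × 110570 × cos 25.3189° ≈ 0.0000761 × 99948.8 = 7.6061 m.
Hypotenuse of the two orthogonal shifts: √(9.82967² + 7.6061²) = 12.4288 m.

12 meters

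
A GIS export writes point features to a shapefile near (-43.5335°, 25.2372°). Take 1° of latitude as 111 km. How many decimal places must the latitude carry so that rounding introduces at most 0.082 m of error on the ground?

6 decimal places

One degree of latitude covers 111000 m.
Rounding to N decimal places gives at most 0.5 × 10⁻ᴺ degrees of error, i.e. 0.5 × 10⁻ᴺ × 111000 m.
Need 0.5 × 111000 × 10⁻ᴺ ≤ 0.082 → 10⁻ᴺ ≤ 1.477e-06, so N ≥ 5.83.
So 6 decimal places suffice (0.0555 m); 5 would allow up to 0.555 m.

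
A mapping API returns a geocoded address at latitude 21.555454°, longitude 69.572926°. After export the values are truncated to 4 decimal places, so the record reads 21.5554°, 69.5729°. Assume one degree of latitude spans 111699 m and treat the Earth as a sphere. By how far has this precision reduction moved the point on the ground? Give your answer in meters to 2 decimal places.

Δlat = 21.555454 − 21.5554 = +0.000054°; Δlon = 69.572926 − 69.5729 = +0.000026°.
N–S: 0.000054° × 111699 m/° = 6.03175 m.
E–W at 21.5554°: 0.000026° × 111699 × cos 21.5554° = 0.000026 × 111699 × 0.9301 ≈ 2.70106 m.
Distance: √(6.03175² + 2.70106²) ≈ 6.60891 m.

6.61 meters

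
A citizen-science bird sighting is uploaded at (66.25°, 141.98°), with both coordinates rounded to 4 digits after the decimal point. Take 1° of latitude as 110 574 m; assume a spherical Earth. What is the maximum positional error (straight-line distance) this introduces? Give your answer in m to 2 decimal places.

5.96 m

Rounding to 4 decimal places leaves each coordinate within ±5e-05° of the true value.
Latitude error → 5e-05 × 110574 = 5.5287 m along the meridian.
Longitude error → 5e-05 × 110574 × cos 66.25° = 5e-05 × 110574 × 0.4027 ≈ 2.22667 m.
Combining orthogonally: (5.5287² + 2.22667²)^½ ≈ 5.96025 m.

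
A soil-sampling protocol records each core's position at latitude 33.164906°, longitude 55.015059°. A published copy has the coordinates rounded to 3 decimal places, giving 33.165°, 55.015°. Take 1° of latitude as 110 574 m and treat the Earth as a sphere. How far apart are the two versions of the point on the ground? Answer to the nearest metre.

12 metres

Δlat = 33.164906 − 33.165 = -0.000094°; Δlon = 55.015059 − 55.015 = +0.000059°.
N–S: -0.000094° × 110574 m/° = -10.394 m.
E–W at 33.165°: 0.000059° × 110574 × cos 33.165° = 0.000059 × 110574 × 0.8371 ≈ 5.46112 m.
Combined displacement = (10.394² + 5.46112²)^½ ≈ 11.7413 m.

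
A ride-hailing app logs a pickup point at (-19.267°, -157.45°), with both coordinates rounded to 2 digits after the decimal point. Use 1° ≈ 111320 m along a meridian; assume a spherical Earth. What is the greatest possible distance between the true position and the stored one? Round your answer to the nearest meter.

Rounding to 2 decimal places leaves each coordinate within ±0.005° of the true value.
Latitude error → 0.005 × 111320 = 556.6 m along the meridian.
East–west component at 19.267°: 0.005° × 111320 × cos 19.267° ≈ 0.005 × 105085 ≈ 525.425 m.
The two errors are perpendicular, so the maximum displacement is √(556.6² + 525.425²) ≈ 765.425 m.

765 meters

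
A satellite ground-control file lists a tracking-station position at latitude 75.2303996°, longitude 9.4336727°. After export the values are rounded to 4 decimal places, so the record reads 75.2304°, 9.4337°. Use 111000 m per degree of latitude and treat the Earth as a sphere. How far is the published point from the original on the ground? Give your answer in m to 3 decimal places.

The latitude changed by -0.0000004° and the longitude by -0.0000273°.
North–south shift: -0.0000004 × 111000 = -0.0444 m.
East–west at this latitude: -0.0000273° × 111000 × cos 75.2304° ≈ -0.0000273 × 28297.5 = -0.772523 m.
Distance: √(0.0444² + 0.772523²) ≈ 0.773798 m.

0.774 m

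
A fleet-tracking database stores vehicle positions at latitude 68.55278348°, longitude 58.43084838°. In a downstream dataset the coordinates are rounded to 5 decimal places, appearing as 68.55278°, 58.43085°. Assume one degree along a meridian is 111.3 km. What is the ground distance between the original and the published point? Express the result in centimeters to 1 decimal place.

Δlat = 68.55278348 − 68.55278 = +0.00000348°; Δlon = 58.43084838 − 58.43085 = -0.00000162°.
North–south shift: 0.00000348 × 111300 = 0.387324 m.
E–W at 68.5528°: -0.00000162° × 111300 × cos 68.5528° = -0.00000162 × 111300 × 0.3656 ≈ -0.0659278 m.
Combined displacement = (0.387324² + 0.0659278²)^½ ≈ 0.392895 m.
That is 0.392895 m = 39.289 cm.

39.3 centimeters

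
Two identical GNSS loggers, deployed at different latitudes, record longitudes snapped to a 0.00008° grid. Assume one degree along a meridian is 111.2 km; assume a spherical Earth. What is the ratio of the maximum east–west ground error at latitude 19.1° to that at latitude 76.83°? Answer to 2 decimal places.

With a 0.00008° grid the true value lies within half a step, ±0.00008°/2 = ±4e-05°, of the stored one.
At 19.1°: 4e-05° × 111200 × cos 19.1° = 4e-05 × 111200 × 0.9449 ≈ 4.2031 m.
At 76.83°: 4e-05° × 111200 × cos 76.83° = 4e-05 × 111200 × 0.2278 ≈ 1.0134 m.
The ratio reduces to cos 19.1° / cos 76.83° = 0.9449/0.2278 ≈ 4.1474.

4.15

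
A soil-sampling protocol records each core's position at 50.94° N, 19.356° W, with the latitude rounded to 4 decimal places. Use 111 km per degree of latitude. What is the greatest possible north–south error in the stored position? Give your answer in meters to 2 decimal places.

Rounding to 4 decimal places leaves the latitude within ±5e-05° of the true value.
North–south distance: 5e-05° × 111000 m/° = 5.55 m.

5.55 meters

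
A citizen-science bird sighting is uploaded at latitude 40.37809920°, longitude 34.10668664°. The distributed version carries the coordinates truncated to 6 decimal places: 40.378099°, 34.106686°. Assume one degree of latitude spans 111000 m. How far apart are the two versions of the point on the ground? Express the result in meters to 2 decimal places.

The latitude changed by +0.00000020° and the longitude by +0.00000064°.
North–south shift: 0.00000020 × 111000 = 0.0222 m.
E–W at 40.3781°: 0.00000064° × 111000 × cos 40.3781° = 0.00000064 × 111000 × 0.7618 ≈ 0.0541173 m.
Hypotenuse of the two orthogonal shifts: √(0.0222² + 0.0541173²) = 0.0584938 m.

0.06 meters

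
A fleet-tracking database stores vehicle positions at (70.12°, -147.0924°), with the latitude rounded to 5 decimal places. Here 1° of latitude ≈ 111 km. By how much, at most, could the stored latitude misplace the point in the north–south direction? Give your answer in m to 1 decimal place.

0.6 m

Rounding to 5 decimal places leaves the latitude within ±5e-06° of the true value.
So the N–S error is at most 5e-06 × 111000 = 0.555 m.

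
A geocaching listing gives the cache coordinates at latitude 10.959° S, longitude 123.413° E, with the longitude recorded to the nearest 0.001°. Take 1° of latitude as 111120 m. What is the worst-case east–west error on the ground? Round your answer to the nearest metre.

Rounding to 3 decimal places leaves the longitude within ±0.0005° of the true value.
One degree of longitude at 10.959° is 111120 × cos 10.959° ≈ 111120 × 0.9818 = 109094 m.
So at most 0.0005° × 109094 ≈ 54.5468 m east–west.

55 metres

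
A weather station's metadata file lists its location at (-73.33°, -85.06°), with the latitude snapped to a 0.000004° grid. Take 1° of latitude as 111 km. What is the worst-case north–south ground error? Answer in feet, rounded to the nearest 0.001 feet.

0.728 feet

With a 0.000004° grid the true value lies within half a step, ±0.000004°/2 = ±2e-06°, of the stored one.
Along the meridian that is 2e-06° × 111000 m/° = 0.222 m.
Converting: 0.222 m × 3.2808 ft/m ≈ 0.72835 ft.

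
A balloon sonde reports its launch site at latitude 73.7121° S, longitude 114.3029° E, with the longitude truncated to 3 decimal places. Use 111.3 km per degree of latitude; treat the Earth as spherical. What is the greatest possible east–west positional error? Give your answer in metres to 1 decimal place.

31.2 metres

Truncating at 3 decimal places can drop up to a full unit in the last place, so the longitude may be off by as much as 0.001°.
One degree of longitude at 73.7121° is 111300 × cos 73.7121° ≈ 111300 × 0.2805 = 31215.6 m.
East–west error: 0.001° × 31215.6 m/° ≈ 31.2156 m.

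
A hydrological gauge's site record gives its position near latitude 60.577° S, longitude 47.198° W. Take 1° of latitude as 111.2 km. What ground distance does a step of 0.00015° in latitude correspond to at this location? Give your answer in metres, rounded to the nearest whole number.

17 metres

0.00015° × 111200 m/° = 16.68 m.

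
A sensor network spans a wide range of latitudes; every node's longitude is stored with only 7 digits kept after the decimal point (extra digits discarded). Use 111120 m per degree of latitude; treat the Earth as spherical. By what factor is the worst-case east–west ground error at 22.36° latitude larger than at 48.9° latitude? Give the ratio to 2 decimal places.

Truncating at 7 decimal places can drop up to a full unit in the last place, so the longitude may be off by as much as 1e-07°.
At 22.36°: 1e-07° × 111120 × cos 22.36° = 1e-07 × 111120 × 0.9248 ≈ 0.010277 m.
At 48.9°: 1e-07° × 111120 × cos 48.9° = 1e-07 × 111120 × 0.6574 ≈ 0.0073048 m.
The ratio reduces to cos 22.36° / cos 48.9° = 0.9248/0.6574 ≈ 1.4068.

1.41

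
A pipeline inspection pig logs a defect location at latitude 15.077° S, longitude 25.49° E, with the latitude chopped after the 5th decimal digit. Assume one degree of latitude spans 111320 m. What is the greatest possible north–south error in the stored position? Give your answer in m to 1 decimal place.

Truncating at 5 decimal places can drop up to a full unit in the last place, so the latitude may be off by as much as 1e-05°.
So the N–S error is at most 1e-05 × 111320 = 1.1132 m.

1.1 m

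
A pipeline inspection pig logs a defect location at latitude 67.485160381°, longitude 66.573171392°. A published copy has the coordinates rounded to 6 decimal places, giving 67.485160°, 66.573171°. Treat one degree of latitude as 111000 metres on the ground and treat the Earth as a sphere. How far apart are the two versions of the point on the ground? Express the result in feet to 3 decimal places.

The latitude changed by +0.000000381° and the longitude by +0.000000392°.
North–south shift: 0.000000381 × 111000 = 0.042291 m.
East–west at this latitude: 0.000000392° × 111000 × cos 67.4852° ≈ 0.000000392 × 42504.4 = 0.0166617 m.
Distance: √(0.042291² + 0.0166617²) ≈ 0.0454548 m.
In feet: 0.0454548 m ÷ 0.3048 ≈ 0.14913 ft.

0.149 feet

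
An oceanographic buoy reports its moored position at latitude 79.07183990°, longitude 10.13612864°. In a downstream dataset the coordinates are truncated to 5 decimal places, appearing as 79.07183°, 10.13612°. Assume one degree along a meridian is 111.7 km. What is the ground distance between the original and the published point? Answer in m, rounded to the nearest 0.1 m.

1.1 m

The latitude changed by +0.00000990° and the longitude by +0.00000864°.
N–S: 0.00000990° × 111700 m/° = 1.10583 m.
East–west at this latitude: 0.00000864° × 111700 × cos 79.0718° ≈ 0.00000864 × 21175.9 = 0.18296 m.
Distance: √(1.10583² + 0.18296²) ≈ 1.12086 m.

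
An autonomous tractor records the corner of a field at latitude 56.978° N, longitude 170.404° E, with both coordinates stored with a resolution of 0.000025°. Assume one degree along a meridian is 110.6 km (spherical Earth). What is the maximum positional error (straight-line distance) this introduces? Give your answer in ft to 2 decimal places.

5.17 ft

With a 0.000025° grid the true value lies within half a step, ±0.000025°/2 = ±1.25e-05°, of the stored one.
North–south component: 1.25e-05° × 110600 = 1.3825 m.
East–west component at 56.978°: 1.25e-05° × 110600 × cos 56.978° ≈ 1.25e-05 × 60272.7 ≈ 0.753409 m.
Combining orthogonally: (1.3825² + 0.753409²)^½ ≈ 1.57446 m.
In feet: 1.57446 m ÷ 0.3048 ≈ 5.1656 ft.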